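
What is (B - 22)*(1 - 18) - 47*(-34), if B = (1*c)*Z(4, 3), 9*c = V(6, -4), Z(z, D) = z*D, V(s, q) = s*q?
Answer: 2516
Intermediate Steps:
V(s, q) = q*s
Z(z, D) = D*z
c = -8/3 (c = (-4*6)/9 = (1/9)*(-24) = -8/3 ≈ -2.6667)
B = -32 (B = (1*(-8/3))*(3*4) = -8/3*12 = -32)
(B - 22)*(1 - 18) - 47*(-34) = (-32 - 22)*(1 - 18) - 47*(-34) = -54*(-17) + 1598 = 918 + 1598 = 2516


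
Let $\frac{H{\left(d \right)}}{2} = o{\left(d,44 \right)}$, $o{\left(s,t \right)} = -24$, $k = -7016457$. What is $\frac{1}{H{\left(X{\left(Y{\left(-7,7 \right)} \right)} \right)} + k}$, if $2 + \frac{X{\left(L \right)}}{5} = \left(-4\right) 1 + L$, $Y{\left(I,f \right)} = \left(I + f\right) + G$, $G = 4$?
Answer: $- \frac{1}{7016505} \approx -1.4252 \cdot 10^{-7}$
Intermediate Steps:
$Y{\left(I,f \right)} = 4 + I + f$ ($Y{\left(I,f \right)} = \left(I + f\right) + 4 = 4 + I + f$)
$X{\left(L \right)} = -30 + 5 L$ ($X{\left(L \right)} = -10 + 5 \left(\left(-4\right) 1 + L\right) = -10 + 5 \left(-4 + L\right) = -10 + \left(-20 + 5 L\right) = -30 + 5 L$)
$H{\left(d \right)} = -48$ ($H{\left(d \right)} = 2 \left(-24\right) = -48$)
$\frac{1}{H{\left(X{\left(Y{\left(-7,7 \right)} \right)} \right)} + k} = \frac{1}{-48 - 7016457} = \frac{1}{-7016505} = - \frac{1}{7016505}$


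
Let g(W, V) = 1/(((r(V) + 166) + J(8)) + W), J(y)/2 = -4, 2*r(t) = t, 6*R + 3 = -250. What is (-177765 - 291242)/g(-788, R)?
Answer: 3664351691/12 ≈ 3.0536e+8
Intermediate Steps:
R = -253/6 (R = -½ + (⅙)*(-250) = -½ - 125/3 = -253/6 ≈ -42.167)
r(t) = t/2
J(y) = -8 (J(y) = 2*(-4) = -8)
g(W, V) = 1/(158 + W + V/2) (g(W, V) = 1/(((V/2 + 166) - 8) + W) = 1/(((166 + V/2) - 8) + W) = 1/((158 + V/2) + W) = 1/(158 + W + V/2))
(-177765 - 291242)/g(-788, R) = (-177765 - 291242)/((2/(316 - 253/6 + 2*(-788)))) = -469007/(2/(316 - 253/6 - 1576)) = -469007/(2/(-7813/6)) = -469007/(2*(-6/7813)) = -469007/(-12/7813) = -469007*(-7813/12) = 3664351691/12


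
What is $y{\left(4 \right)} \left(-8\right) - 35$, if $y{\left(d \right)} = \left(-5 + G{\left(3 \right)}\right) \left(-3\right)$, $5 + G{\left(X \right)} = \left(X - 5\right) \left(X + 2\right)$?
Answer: $-515$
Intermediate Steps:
$G{\left(X \right)} = -5 + \left(-5 + X\right) \left(2 + X\right)$ ($G{\left(X \right)} = -5 + \left(X - 5\right) \left(X + 2\right) = -5 + \left(-5 + X\right) \left(2 + X\right)$)
$y{\left(d \right)} = 60$ ($y{\left(d \right)} = \left(-5 - \left(24 - 9\right)\right) \left(-3\right) = \left(-5 - 15\right) \left(-3\right) = \left(-20\right) \left(-3\right) = 60$)
$y{\left(4 \right)} \left(-8\right) - 35 = 60 \left(-8\right) - 35 = -480 - 35 = -515$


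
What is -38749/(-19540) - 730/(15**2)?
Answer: -221827/175860 ≈ -1.2614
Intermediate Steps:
-38749/(-19540) - 730/(15**2) = -38749*(-1/19540) - 730/225 = 38749/19540 - 730*1/225 = 38749/19540 - 146/45 = -221827/175860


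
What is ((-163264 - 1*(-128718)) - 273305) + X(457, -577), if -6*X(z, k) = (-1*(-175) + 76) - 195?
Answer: -923581/3 ≈ -3.0786e+5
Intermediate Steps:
X(z, k) = -28/3 (X(z, k) = -((-1*(-175) + 76) - 195)/6 = -((175 + 76) - 195)/6 = -(251 - 195)/6 = -⅙*56 = -28/3)
((-163264 - 1*(-128718)) - 273305) + X(457, -577) = ((-163264 - 1*(-128718)) - 273305) - 28/3 = ((-163264 + 128718) - 273305) - 28/3 = (-34546 - 273305) - 28/3 = -307851 - 28/3 = -923581/3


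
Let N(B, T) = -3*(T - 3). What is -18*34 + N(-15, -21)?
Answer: -540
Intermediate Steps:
N(B, T) = 9 - 3*T (N(B, T) = -3*(-3 + T) = 9 - 3*T)
-18*34 + N(-15, -21) = -18*34 + (9 - 3*(-21)) = -612 + (9 + 63) = -612 + 72 = -540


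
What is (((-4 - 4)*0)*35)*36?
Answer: 0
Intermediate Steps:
(((-4 - 4)*0)*35)*36 = (-8*0*35)*36 = (0*35)*36 = 0*36 = 0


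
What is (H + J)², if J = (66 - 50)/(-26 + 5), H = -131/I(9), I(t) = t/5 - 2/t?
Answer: 15607754761/2223081 ≈ 7020.8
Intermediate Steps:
I(t) = -2/t + t/5 (I(t) = t*(⅕) - 2/t = t/5 - 2/t = -2/t + t/5)
H = -5895/71 (H = -131/(-2/9 + (⅕)*9) = -131/(-2*⅑ + 9/5) = -131/(-2/9 + 9/5) = -131/71/45 = -131*45/71 = -5895/71 ≈ -83.028)
J = -16/21 (J = 16/(-21) = 16*(-1/21) = -16/21 ≈ -0.76190)
(H + J)² = (-5895/71 - 16/21)² = (-124931/1491)² = 15607754761/2223081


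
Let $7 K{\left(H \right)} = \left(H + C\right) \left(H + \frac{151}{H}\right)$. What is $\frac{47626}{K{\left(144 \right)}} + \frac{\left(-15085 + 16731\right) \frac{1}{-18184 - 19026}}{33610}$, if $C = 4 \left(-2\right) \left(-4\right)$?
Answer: $\frac{1876215848463889}{143670280185850} \approx 13.059$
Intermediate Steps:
$C = 32$ ($C = \left(-8\right) \left(-4\right) = 32$)
$K{\left(H \right)} = \frac{\left(32 + H\right) \left(H + \frac{151}{H}\right)}{7}$ ($K{\left(H \right)} = \frac{\left(H + 32\right) \left(H + \frac{151}{H}\right)}{7} = \frac{\left(32 + H\right) \left(H + \frac{151}{H}\right)}{7}$)
$\frac{47626}{K{\left(144 \right)}} + \frac{\left(-15085 + 16731\right) \frac{1}{-18184 - 19026}}{33610} = \frac{47626}{\frac{1}{7} \cdot \frac{1}{144} \left(4832 + 144 \left(151 + 144^{2} + 32 \cdot 144\right)\right)} + \frac{\left(-15085 + 16731\right) \frac{1}{-18184 - 19026}}{33610} = \frac{47626}{\frac{1}{7} \cdot \frac{1}{144} \left(4832 + 144 \left(151 + 20736 + 4608\right)\right)} + \frac{1646}{-37210} \cdot \frac{1}{33610} = \frac{47626}{\frac{1}{7} \cdot \frac{1}{144} \left(4832 + 144 \cdot 25495\right)} + 1646 \left(- \frac{1}{37210}\right) \frac{1}{33610} = \frac{47626}{\frac{1}{7} \cdot \frac{1}{144} \left(4832 + 3671280\right)} - \frac{823}{625314050} = \frac{47626}{\frac{1}{7} \cdot \frac{1}{144} \cdot 3676112} - \frac{823}{625314050} = \frac{47626}{\frac{229757}{63}} - \frac{823}{625314050} = 47626 \cdot \frac{63}{229757} - \frac{823}{625314050} = \frac{3000438}{229757} - \frac{823}{625314050} = \frac{1876215848463889}{143670280185850}$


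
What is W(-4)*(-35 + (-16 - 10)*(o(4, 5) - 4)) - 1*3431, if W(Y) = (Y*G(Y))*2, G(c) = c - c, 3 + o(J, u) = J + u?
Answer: -3431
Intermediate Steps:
o(J, u) = -3 + J + u (o(J, u) = -3 + (J + u) = -3 + J + u)
G(c) = 0
W(Y) = 0 (W(Y) = (Y*0)*2 = 0*2 = 0)
W(-4)*(-35 + (-16 - 10)*(o(4, 5) - 4)) - 1*3431 = 0*(-35 + (-16 - 10)*((-3 + 4 + 5) - 4)) - 1*3431 = 0*(-35 - 26*(6 - 4)) - 3431 = 0*(-35 - 26*2) - 3431 = 0*(-35 - 52) - 3431 = 0*(-87) - 3431 = 0 - 3431 = -3431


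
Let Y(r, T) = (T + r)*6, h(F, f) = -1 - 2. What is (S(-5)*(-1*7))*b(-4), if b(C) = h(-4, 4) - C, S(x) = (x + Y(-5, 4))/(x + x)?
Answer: -77/10 ≈ -7.7000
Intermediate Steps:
h(F, f) = -3
Y(r, T) = 6*T + 6*r
S(x) = (-6 + x)/(2*x) (S(x) = (x + (6*4 + 6*(-5)))/(x + x) = (x + (24 - 30))/((2*x)) = (x - 6)*(1/(2*x)) = (-6 + x)*(1/(2*x)) = (-6 + x)/(2*x))
b(C) = -3 - C
(S(-5)*(-1*7))*b(-4) = (((½)*(-6 - 5)/(-5))*(-1*7))*(-3 - 1*(-4)) = (((½)*(-⅕)*(-11))*(-7))*(-3 + 4) = ((11/10)*(-7))*1 = -77/10*1 = -77/10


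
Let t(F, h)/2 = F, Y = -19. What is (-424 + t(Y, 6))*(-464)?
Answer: 214368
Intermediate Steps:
t(F, h) = 2*F
(-424 + t(Y, 6))*(-464) = (-424 + 2*(-19))*(-464) = (-424 - 38)*(-464) = -462*(-464) = 214368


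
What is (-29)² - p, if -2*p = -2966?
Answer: -642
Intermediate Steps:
p = 1483 (p = -½*(-2966) = 1483)
(-29)² - p = (-29)² - 1*1483 = 841 - 1483 = -642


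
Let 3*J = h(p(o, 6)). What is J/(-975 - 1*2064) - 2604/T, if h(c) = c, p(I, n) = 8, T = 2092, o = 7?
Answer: -5939351/4768191 ≈ -1.2456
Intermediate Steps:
J = 8/3 (J = (1/3)*8 = 8/3 ≈ 2.6667)
J/(-975 - 1*2064) - 2604/T = 8/(3*(-975 - 1*2064)) - 2604/2092 = 8/(3*(-975 - 2064)) - 2604*1/2092 = (8/3)/(-3039) - 651/523 = (8/3)*(-1/3039) - 651/523 = -8/9117 - 651/523 = -5939351/4768191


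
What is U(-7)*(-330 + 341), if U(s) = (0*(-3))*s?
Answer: 0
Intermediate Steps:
U(s) = 0 (U(s) = 0*s = 0)
U(-7)*(-330 + 341) = 0*(-330 + 341) = 0*11 = 0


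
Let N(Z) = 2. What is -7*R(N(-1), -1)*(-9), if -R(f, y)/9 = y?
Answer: 567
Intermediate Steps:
R(f, y) = -9*y
-7*R(N(-1), -1)*(-9) = -(-63)*(-1)*(-9) = -7*9*(-9) = -63*(-9) = 567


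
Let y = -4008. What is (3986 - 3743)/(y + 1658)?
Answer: -243/2350 ≈ -0.10340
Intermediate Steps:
(3986 - 3743)/(y + 1658) = (3986 - 3743)/(-4008 + 1658) = 243/(-2350) = 243*(-1/2350) = -243/2350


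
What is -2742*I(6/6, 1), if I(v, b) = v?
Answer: -2742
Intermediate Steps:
-2742*I(6/6, 1) = -16452/6 = -2742*1 = -2742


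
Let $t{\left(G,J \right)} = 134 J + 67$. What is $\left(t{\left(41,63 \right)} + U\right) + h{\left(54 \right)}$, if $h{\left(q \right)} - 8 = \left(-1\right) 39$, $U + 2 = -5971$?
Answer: $2505$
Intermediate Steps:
$U = -5973$ ($U = -2 - 5971 = -5973$)
$h{\left(q \right)} = -31$ ($h{\left(q \right)} = 8 - 39 = -31$)
$t{\left(G,J \right)} = 67 + 134 J$
$\left(t{\left(41,63 \right)} + U\right) + h{\left(54 \right)} = \left(\left(67 + 134 \cdot 63\right) - 5973\right) - 31 = \left(\left(67 + 8442\right) - 5973\right) - 31 = \left(8509 - 5973\right) - 31 = 2536 - 31 = 2505$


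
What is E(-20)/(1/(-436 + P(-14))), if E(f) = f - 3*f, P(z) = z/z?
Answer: -17400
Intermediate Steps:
P(z) = 1
E(f) = -2*f
E(-20)/(1/(-436 + P(-14))) = (-2*(-20))/(1/(-436 + 1)) = 40/(1/(-435)) = 40/(-1/435) = 40*(-435) = -17400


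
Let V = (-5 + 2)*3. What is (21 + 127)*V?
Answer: -1332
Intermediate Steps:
V = -9 (V = -3*3 = -9)
(21 + 127)*V = (21 + 127)*(-9) = 148*(-9) = -1332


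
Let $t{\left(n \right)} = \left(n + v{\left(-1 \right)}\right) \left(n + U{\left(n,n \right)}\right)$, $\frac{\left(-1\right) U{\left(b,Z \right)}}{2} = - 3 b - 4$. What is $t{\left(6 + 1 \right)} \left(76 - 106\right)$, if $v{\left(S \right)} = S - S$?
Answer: $-11970$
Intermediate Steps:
$v{\left(S \right)} = 0$
$U{\left(b,Z \right)} = 8 + 6 b$ ($U{\left(b,Z \right)} = - 2 \left(- 3 b - 4\right) = - 2 \left(-4 - 3 b\right) = 8 + 6 b$)
$t{\left(n \right)} = n \left(8 + 7 n\right)$ ($t{\left(n \right)} = \left(n + 0\right) \left(n + \left(8 + 6 n\right)\right) = n \left(8 + 7 n\right)$)
$t{\left(6 + 1 \right)} \left(76 - 106\right) = \left(6 + 1\right) \left(8 + 7 \left(6 + 1\right)\right) \left(76 - 106\right) = 7 \left(8 + 7 \cdot 7\right) \left(-30\right) = 7 \left(8 + 49\right) \left(-30\right) = 7 \cdot 57 \left(-30\right) = 399 \left(-30\right) = -11970$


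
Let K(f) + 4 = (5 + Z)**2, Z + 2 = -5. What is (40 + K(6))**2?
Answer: 1600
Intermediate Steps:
Z = -7 (Z = -2 - 5 = -7)
K(f) = 0 (K(f) = -4 + (5 - 7)**2 = -4 + (-2)**2 = -4 + 4 = 0)
(40 + K(6))**2 = (40 + 0)**2 = 40**2 = 1600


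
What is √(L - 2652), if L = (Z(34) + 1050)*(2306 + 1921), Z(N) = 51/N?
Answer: √17768154/2 ≈ 2107.6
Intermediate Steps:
L = 8889381/2 (L = (51/34 + 1050)*(2306 + 1921) = (51*(1/34) + 1050)*4227 = (3/2 + 1050)*4227 = (2103/2)*4227 = 8889381/2 ≈ 4.4447e+6)
√(L - 2652) = √(8889381/2 - 2652) = √(8884077/2) = √17768154/2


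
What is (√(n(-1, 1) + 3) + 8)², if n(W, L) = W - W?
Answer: (8 + √3)² ≈ 94.713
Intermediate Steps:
n(W, L) = 0
(√(n(-1, 1) + 3) + 8)² = (√(0 + 3) + 8)² = (√3 + 8)² = (8 + √3)²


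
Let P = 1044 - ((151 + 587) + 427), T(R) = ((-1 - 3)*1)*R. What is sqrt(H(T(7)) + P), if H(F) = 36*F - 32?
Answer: 3*I*sqrt(129) ≈ 34.073*I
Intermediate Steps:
T(R) = -4*R (T(R) = (-4*1)*R = -4*R)
H(F) = -32 + 36*F
P = -121 (P = 1044 - (738 + 427) = 1044 - 1*1165 = 1044 - 1165 = -121)
sqrt(H(T(7)) + P) = sqrt((-32 + 36*(-4*7)) - 121) = sqrt((-32 + 36*(-28)) - 121) = sqrt((-32 - 1008) - 121) = sqrt(-1040 - 121) = sqrt(-1161) = 3*I*sqrt(129)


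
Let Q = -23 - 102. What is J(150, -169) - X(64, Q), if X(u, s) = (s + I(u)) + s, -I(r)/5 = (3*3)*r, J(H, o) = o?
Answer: 2961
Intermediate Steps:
I(r) = -45*r (I(r) = -5*3*3*r = -45*r)
Q = -125
X(u, s) = -45*u + 2*s (X(u, s) = (s - 45*u) + s = -45*u + 2*s)
J(150, -169) - X(64, Q) = -169 - (-45*64 + 2*(-125)) = -169 - (-2880 - 250) = -169 - 1*(-3130) = -169 + 3130 = 2961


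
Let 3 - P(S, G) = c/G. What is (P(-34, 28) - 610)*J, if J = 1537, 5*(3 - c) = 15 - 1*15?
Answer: -26127463/28 ≈ -9.3312e+5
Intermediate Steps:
c = 3 (c = 3 - (15 - 1*15)/5 = 3 - (15 - 15)/5 = 3 - ⅕*0 = 3 + 0 = 3)
P(S, G) = 3 - 3/G
(P(-34, 28) - 610)*J = ((3 - 3/28) - 610)*1537 = (81/28 - 610)*1537 = -16999/28*1537 = -26127463/28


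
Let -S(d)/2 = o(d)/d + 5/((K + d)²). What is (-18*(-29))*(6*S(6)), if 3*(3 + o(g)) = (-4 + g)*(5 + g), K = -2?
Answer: -12963/2 ≈ -6481.5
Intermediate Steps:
o(g) = -3 + (-4 + g)*(5 + g)/3 (o(g) = -3 + ((-4 + g)*(5 + g))/3 = -3 + (-4 + g)*(5 + g)/3)
S(d) = -10/(-2 + d)² - 2*(-29/3 + d/3 + d²/3)/d (S(d) = -2*((-29/3 + d/3 + d²/3)/d + 5/((-2 + d)²)) = -2*((-29/3 + d/3 + d²/3)/d + 5/(-2 + d)²) = -2*(5/(-2 + d)² + (-29/3 + d/3 + d²/3)/d) = -10/(-2 + d)² - 2*(-29/3 + d/3 + d²/3)/d)
(-18*(-29))*(6*S(6)) = (-18*(-29))*(6*(-⅔ - 10/(-2 + 6)² - ⅔*6 + (58/3)/6)) = 522*(6*(-⅔ - 10/4² - 4 + (58/3)*(⅙))) = 522*(6*(-⅔ - 10*1/16 - 4 + 29/9)) = 522*(6*(-⅔ - 5/8 - 4 + 29/9)) = 522*(6*(-149/72)) = 522*(-149/12) = -12963/2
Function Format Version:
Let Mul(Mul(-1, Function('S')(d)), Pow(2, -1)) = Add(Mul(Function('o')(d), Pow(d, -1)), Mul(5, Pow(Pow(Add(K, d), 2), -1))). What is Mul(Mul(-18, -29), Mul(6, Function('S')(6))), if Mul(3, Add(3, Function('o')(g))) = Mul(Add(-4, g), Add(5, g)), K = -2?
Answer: Rational(-12963, 2) ≈ -6481.5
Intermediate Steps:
Function('o')(g) = Add(-3, Mul(Rational(1, 3), Add(-4, g), Add(5, g))) (Function('o')(g) = Add(-3, Mul(Rational(1, 3), Mul(Add(-4, g), Add(5, g)))) = Add(-3, Mul(Rational(1, 3), Add(-4, g), Add(5, g))))
Function('S')(d) = Add(Mul(-10, Pow(Add(-2, d), -2)), Mul(-2, Pow(d, -1), Add(Rational(-29, 3), Mul(Rational(1, 3), d), Mul(Rational(1, 3), Pow(d, 2))))) (Function('S')(d) = Mul(-2, Add(Mul(Add(Rational(-29, 3), Mul(Rational(1, 3), d), Mul(Rational(1, 3), Pow(d, 2))), Pow(d, -1)), Mul(5, Pow(Pow(Add(-2, d), 2), -1)))) = Mul(-2, Add(Mul(Pow(d, -1), Add(Rational(-29, 3), Mul(Rational(1, 3), d), Mul(Rational(1, 3), Pow(d, 2)))), Mul(5, Pow(Add(-2, d), -2)))) = Mul(-2, Add(Mul(5, Pow(Add(-2, d), -2)), Mul(Pow(d, -1), Add(Rational(-29, 3), Mul(Rational(1, 3), d), Mul(Rational(1, 3), Pow(d, 2)))))) = Add(Mul(-10, Pow(Add(-2, d), -2)), Mul(-2, Pow(d, -1), Add(Rational(-29, 3), Mul(Rational(1, 3), d), Mul(Rational(1, 3), Pow(d, 2))))))
Mul(Mul(-18, -29), Mul(6, Function('S')(6))) = Mul(Mul(-18, -29), Mul(6, Add(Rational(-2, 3), Mul(-10, Pow(Add(-2, 6), -2)), Mul(Rational(-2, 3), 6), Mul(Rational(58, 3), Pow(6, -1))))) = Mul(522, Mul(6, Add(Rational(-2, 3), Mul(-10, Pow(4, -2)), -4, Mul(Rational(58, 3), Rational(1, 6))))) = Mul(522, Mul(6, Add(Rational(-2, 3), Mul(-10, Rational(1, 16)), -4, Rational(29, 9)))) = Mul(522, Mul(6, Add(Rational(-2, 3), Rational(-5, 8), -4, Rational(29, 9)))) = Mul(522, Mul(6, Rational(-149, 72))) = Mul(522, Rational(-149, 12)) = Rational(-12963, 2)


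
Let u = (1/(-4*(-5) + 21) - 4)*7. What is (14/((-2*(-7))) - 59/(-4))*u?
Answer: -71883/164 ≈ -438.31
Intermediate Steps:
u = -1141/41 (u = (1/(20 + 21) - 4)*7 = (1/41 - 4)*7 = -163/41*7 = -1141/41 ≈ -27.829)
(14/((-2*(-7))) - 59/(-4))*u = (14/((-2*(-7))) - 59/(-4))*(-1141/41) = (14/14 - 59*(-¼))*(-1141/41) = (14*(1/14) + 59/4)*(-1141/41) = (1 + 59/4)*(-1141/41) = (63/4)*(-1141/41) = -71883/164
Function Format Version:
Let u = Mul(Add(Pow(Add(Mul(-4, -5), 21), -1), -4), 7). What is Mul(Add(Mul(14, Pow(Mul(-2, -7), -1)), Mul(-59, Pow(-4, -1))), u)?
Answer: Rational(-71883, 164) ≈ -438.31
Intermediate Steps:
u = Rational(-1141, 41) (u = Mul(Add(Pow(Add(20, 21), -1), -4), 7) = Mul(Add(Pow(41, -1), -4), 7) = Mul(Add(Rational(1, 41), -4), 7) = Mul(Rational(-163, 41), 7) = Rational(-1141, 41) ≈ -27.829)
Mul(Add(Mul(14, Pow(Mul(-2, -7), -1)), Mul(-59, Pow(-4, -1))), u) = Mul(Add(Mul(14, Pow(Mul(-2, -7), -1)), Mul(-59, Pow(-4, -1))), Rational(-1141, 41)) = Mul(Add(Mul(14, Pow(14, -1)), Mul(-59, Rational(-1, 4))), Rational(-1141, 41)) = Mul(Add(Mul(14, Rational(1, 14)), Rational(59, 4)), Rational(-1141, 41)) = Mul(Add(1, Rational(59, 4)), Rational(-1141, 41)) = Mul(Rational(63, 4), Rational(-1141, 41)) = Rational(-71883, 164)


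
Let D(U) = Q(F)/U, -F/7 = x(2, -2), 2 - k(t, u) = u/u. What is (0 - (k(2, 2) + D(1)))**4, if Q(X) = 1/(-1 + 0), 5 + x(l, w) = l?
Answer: 0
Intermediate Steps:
k(t, u) = 1 (k(t, u) = 2 - u/u = 2 - 1*1 = 2 - 1 = 1)
x(l, w) = -5 + l
F = 21 (F = -7*(-5 + 2) = -7*(-3) = 21)
Q(X) = -1 (Q(X) = 1/(-1) = -1)
D(U) = -1/U
(0 - (k(2, 2) + D(1)))**4 = (0 - (1 - 1/1))**4 = (0 - (1 - 1*1))**4 = (0 - (1 - 1))**4 = (0 - 1*0)**4 = (0 + 0)**4 = 0**4 = 0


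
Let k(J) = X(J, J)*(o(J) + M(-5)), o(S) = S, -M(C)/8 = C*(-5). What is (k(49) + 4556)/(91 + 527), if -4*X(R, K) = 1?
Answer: 6125/824 ≈ 7.4333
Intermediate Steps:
X(R, K) = -1/4 (X(R, K) = -1/4*1 = -1/4)
M(C) = 40*C (M(C) = -8*C*(-5) = -(-40)*C = 40*C)
k(J) = 50 - J/4 (k(J) = -(J + 40*(-5))/4 = -(J - 200)/4 = -(-200 + J)/4 = 50 - J/4)
(k(49) + 4556)/(91 + 527) = ((50 - 1/4*49) + 4556)/(91 + 527) = ((50 - 49/4) + 4556)/618 = (151/4 + 4556)*(1/618) = (18375/4)*(1/618) = 6125/824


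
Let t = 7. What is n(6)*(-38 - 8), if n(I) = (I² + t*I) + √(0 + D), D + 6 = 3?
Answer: -3588 - 46*I*√3 ≈ -3588.0 - 79.674*I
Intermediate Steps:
D = -3 (D = -6 + 3 = -3)
n(I) = I² + 7*I + I*√3 (n(I) = (I² + 7*I) + √(0 - 3) = (I² + 7*I) + √(-3) = (I² + 7*I) + I*√3 = I² + 7*I + I*√3)
n(6)*(-38 - 8) = (6² + 7*6 + I*√3)*(-38 - 8) = (36 + 42 + I*√3)*(-46) = (78 + I*√3)*(-46) = -3588 - 46*I*√3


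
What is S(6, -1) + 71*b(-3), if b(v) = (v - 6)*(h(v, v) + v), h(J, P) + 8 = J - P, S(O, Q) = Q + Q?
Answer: 7027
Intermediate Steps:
S(O, Q) = 2*Q
h(J, P) = -8 + J - P (h(J, P) = -8 + (J - P) = -8 + J - P)
b(v) = (-8 + v)*(-6 + v) (b(v) = (v - 6)*((-8 + v - v) + v) = (-6 + v)*(-8 + v) = (-8 + v)*(-6 + v))
S(6, -1) + 71*b(-3) = 2*(-1) + 71*(48 + (-3)² - 14*(-3)) = -2 + 71*(48 + 9 + 42) = -2 + 71*99 = -2 + 7029 = 7027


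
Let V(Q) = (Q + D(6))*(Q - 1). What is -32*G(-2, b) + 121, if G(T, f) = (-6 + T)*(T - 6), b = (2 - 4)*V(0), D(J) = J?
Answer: -1927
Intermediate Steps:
V(Q) = (-1 + Q)*(6 + Q) (V(Q) = (Q + 6)*(Q - 1) = (6 + Q)*(-1 + Q) = (-1 + Q)*(6 + Q))
b = 12 (b = (2 - 4)*(-6 + 0² + 5*0) = -2*(-6 + 0 + 0) = -2*(-6) = 12)
G(T, f) = (-6 + T)² (G(T, f) = (-6 + T)*(-6 + T) = (-6 + T)²)
-32*G(-2, b) + 121 = -32*(-6 - 2)² + 121 = -32*(-8)² + 121 = -32*64 + 121 = -2048 + 121 = -1927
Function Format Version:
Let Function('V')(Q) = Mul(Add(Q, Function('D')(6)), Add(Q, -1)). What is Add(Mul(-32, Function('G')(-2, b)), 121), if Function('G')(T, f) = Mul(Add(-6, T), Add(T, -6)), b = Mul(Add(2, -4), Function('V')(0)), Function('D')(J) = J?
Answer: -1927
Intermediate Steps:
Function('V')(Q) = Mul(Add(-1, Q), Add(6, Q)) (Function('V')(Q) = Mul(Add(Q, 6), Add(Q, -1)) = Mul(Add(6, Q), Add(-1, Q)) = Mul(Add(-1, Q), Add(6, Q)))
b = 12 (b = Mul(Add(2, -4), Add(-6, Pow(0, 2), Mul(5, 0))) = Mul(-2, Add(-6, 0, 0)) = Mul(-2, -6) = 12)
Function('G')(T, f) = Pow(Add(-6, T), 2) (Function('G')(T, f) = Mul(Add(-6, T), Add(-6, T)) = Pow(Add(-6, T), 2))
Add(Mul(-32, Function('G')(-2, b)), 121) = Add(Mul(-32, Pow(Add(-6, -2), 2)), 121) = Add(Mul(-32, Pow(-8, 2)), 121) = Add(Mul(-32, 64), 121) = Add(-2048, 121) = -1927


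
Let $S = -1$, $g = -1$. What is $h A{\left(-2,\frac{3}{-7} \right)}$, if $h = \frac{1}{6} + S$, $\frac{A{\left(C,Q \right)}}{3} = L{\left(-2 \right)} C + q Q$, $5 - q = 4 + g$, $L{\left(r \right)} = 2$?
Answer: $\frac{85}{7} \approx 12.143$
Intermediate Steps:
$q = 2$ ($q = 5 - \left(4 - 1\right) = 5 - 3 = 2$)
$A{\left(C,Q \right)} = 6 C + 6 Q$ ($A{\left(C,Q \right)} = 3 \left(2 C + 2 Q\right) = 6 C + 6 Q$)
$h = - \frac{5}{6}$ ($h = \frac{1}{6} - 1 = - \frac{5}{6} \approx -0.83333$)
$h A{\left(-2,\frac{3}{-7} \right)} = - \frac{5 \left(6 \left(-2\right) + 6 \frac{3}{-7}\right)}{6} = - \frac{5 \left(-12 + 6 \cdot 3 \left(- \frac{1}{7}\right)\right)}{6} = - \frac{5 \left(-12 + 6 \left(- \frac{3}{7}\right)\right)}{6} = - \frac{5 \left(-12 - \frac{18}{7}\right)}{6} = \left(- \frac{5}{6}\right) \left(- \frac{102}{7}\right) = \frac{85}{7}$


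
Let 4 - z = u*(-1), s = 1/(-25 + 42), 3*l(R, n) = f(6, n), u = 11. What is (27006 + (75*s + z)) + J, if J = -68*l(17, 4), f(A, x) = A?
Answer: 457120/17 ≈ 26889.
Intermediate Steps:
l(R, n) = 2 (l(R, n) = (⅓)*6 = 2)
s = 1/17 ≈ 0.058824
J = -136 (J = -68*2 = -136)
z = 15 (z = 4 - 11*(-1) = 4 - 1*(-11) = 4 + 11 = 15)
(27006 + (75*s + z)) + J = (27006 + (75*(1/17) + 15)) - 136 = (27006 + (75/17 + 15)) - 136 = (27006 + 330/17) - 136 = 459432/17 - 136 = 457120/17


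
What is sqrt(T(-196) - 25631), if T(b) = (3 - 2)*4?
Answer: 7*I*sqrt(523) ≈ 160.08*I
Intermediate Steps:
T(b) = 4 (T(b) = 1*4 = 4)
sqrt(T(-196) - 25631) = sqrt(4 - 25631) = sqrt(-25627) = 7*I*sqrt(523)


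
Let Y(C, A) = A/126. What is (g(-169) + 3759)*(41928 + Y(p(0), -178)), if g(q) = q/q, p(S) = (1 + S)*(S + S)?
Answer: 9931570000/63 ≈ 1.5764e+8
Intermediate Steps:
p(S) = 2*S*(1 + S) (p(S) = (1 + S)*(2*S) = 2*S*(1 + S))
Y(C, A) = A/126 (Y(C, A) = A*(1/126) = A/126)
g(q) = 1
(g(-169) + 3759)*(41928 + Y(p(0), -178)) = (1 + 3759)*(41928 + (1/126)*(-178)) = 3760*(41928 - 89/63) = 3760*(2641375/63) = 9931570000/63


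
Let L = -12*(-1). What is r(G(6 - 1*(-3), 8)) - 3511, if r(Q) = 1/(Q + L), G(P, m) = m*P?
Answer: -294923/84 ≈ -3511.0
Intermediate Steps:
L = 12
G(P, m) = P*m
r(Q) = 1/(12 + Q) (r(Q) = 1/(Q + 12) = 1/(12 + Q))
r(G(6 - 1*(-3), 8)) - 3511 = 1/(12 + (6 - 1*(-3))*8) - 3511 = 1/(12 + (6 + 3)*8) - 3511 = 1/(12 + 9*8) - 3511 = 1/(12 + 72) - 3511 = 1/84 - 3511 = -294923/84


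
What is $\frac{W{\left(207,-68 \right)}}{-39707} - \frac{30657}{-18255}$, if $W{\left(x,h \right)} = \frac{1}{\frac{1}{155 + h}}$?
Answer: $\frac{405236438}{241617095} \approx 1.6772$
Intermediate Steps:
$W{\left(x,h \right)} = 155 + h$
$\frac{W{\left(207,-68 \right)}}{-39707} - \frac{30657}{-18255} = \frac{155 - 68}{-39707} - \frac{30657}{-18255} = 87 \left(- \frac{1}{39707}\right) - - \frac{10219}{6085} = - \frac{87}{39707} + \frac{10219}{6085} = \frac{405236438}{241617095}$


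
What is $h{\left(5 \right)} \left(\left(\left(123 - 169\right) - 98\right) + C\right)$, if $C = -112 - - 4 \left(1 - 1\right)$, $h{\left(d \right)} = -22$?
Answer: $5632$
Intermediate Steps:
$C = -112$ ($C = -112 - \left(-4\right) 0 = -112 - 0 = -112 + 0 = -112$)
$h{\left(5 \right)} \left(\left(\left(123 - 169\right) - 98\right) + C\right) = - 22 \left(\left(\left(123 - 169\right) - 98\right) - 112\right) = - 22 \left(\left(-46 - 98\right) - 112\right) = - 22 \left(-144 - 112\right) = \left(-22\right) \left(-256\right) = 5632$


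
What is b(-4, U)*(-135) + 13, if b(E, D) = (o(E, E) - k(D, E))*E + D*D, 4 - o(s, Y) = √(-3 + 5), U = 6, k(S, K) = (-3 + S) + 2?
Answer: -5387 - 540*√2 ≈ -6150.7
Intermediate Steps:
k(S, K) = -1 + S
o(s, Y) = 4 - √2 (o(s, Y) = 4 - √(-3 + 5) = 4 - √2)
b(E, D) = D² + E*(5 - D - √2) (b(E, D) = ((4 - √2) - (-1 + D))*E + D*D = ((4 - √2) + (1 - D))*E + D² = (5 - D - √2)*E + D² = E*(5 - D - √2) + D² = D² + E*(5 - D - √2))
b(-4, U)*(-135) + 13 = (6² - 4*(4 - √2) - 1*(-4)*(-1 + 6))*(-135) + 13 = (36 + (-16 + 4*√2) - 1*(-4)*5)*(-135) + 13 = (36 + (-16 + 4*√2) + 20)*(-135) + 13 = (40 + 4*√2)*(-135) + 13 = (-5400 - 540*√2) + 13 = -5387 - 540*√2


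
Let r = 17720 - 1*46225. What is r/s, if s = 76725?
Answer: -5701/15345 ≈ -0.37152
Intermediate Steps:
r = -28505 (r = 17720 - 46225 = -28505)
r/s = -28505/76725 = -28505*1/76725 = -5701/15345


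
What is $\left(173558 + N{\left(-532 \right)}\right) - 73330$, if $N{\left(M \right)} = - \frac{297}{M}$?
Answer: $\frac{53321593}{532} \approx 1.0023 \cdot 10^{5}$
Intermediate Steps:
$\left(173558 + N{\left(-532 \right)}\right) - 73330 = \left(173558 - \frac{297}{-532}\right) - 73330 = \left(173558 - - \frac{297}{532}\right) - 73330 = \left(173558 + \frac{297}{532}\right) - 73330 = \frac{92333153}{532} - 73330 = \frac{53321593}{532}$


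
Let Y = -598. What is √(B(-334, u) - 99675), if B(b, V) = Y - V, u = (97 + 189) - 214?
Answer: I*√100345 ≈ 316.77*I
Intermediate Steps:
u = 72 (u = 286 - 214 = 72)
B(b, V) = -598 - V
√(B(-334, u) - 99675) = √((-598 - 1*72) - 99675) = √((-598 - 72) - 99675) = √(-670 - 99675) = √(-100345) = I*√100345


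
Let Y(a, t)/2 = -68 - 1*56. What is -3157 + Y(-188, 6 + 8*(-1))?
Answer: -3405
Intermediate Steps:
Y(a, t) = -248 (Y(a, t) = 2*(-68 - 1*56) = 2*(-68 - 56) = 2*(-124) = -248)
-3157 + Y(-188, 6 + 8*(-1)) = -3157 - 248 = -3405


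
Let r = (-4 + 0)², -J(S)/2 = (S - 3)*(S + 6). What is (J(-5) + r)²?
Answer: 1024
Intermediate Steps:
J(S) = -2*(-3 + S)*(6 + S) (J(S) = -2*(S - 3)*(S + 6) = -2*(-3 + S)*(6 + S))
r = 16 (r = (-4)² = 16)
(J(-5) + r)² = ((36 - 6*(-5) - 2*(-5)²) + 16)² = ((36 + 30 - 2*25) + 16)² = ((36 + 30 - 50) + 16)² = (16 + 16)² = 32² = 1024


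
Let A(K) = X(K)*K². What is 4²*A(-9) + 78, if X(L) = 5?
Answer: 6558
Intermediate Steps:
A(K) = 5*K²
4²*A(-9) + 78 = 4²*(5*(-9)²) + 78 = 16*(5*81) + 78 = 16*405 + 78 = 6480 + 78 = 6558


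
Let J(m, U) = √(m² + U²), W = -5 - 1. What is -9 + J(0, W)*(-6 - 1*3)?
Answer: -63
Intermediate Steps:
W = -6
J(m, U) = √(U² + m²)
-9 + J(0, W)*(-6 - 1*3) = -9 + √((-6)² + 0²)*(-6 - 1*3) = -9 + √(36 + 0)*(-6 - 3) = -9 + √36*(-9) = -9 + 6*(-9) = -9 - 54 = -63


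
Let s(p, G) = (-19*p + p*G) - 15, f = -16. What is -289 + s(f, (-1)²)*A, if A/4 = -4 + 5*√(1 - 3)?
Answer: -4657 + 5460*I*√2 ≈ -4657.0 + 7721.6*I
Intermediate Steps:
s(p, G) = -15 - 19*p + G*p (s(p, G) = (-19*p + G*p) - 15 = -15 - 19*p + G*p)
A = -16 + 20*I*√2 (A = 4*(-4 + 5*√(1 - 3)) = 4*(-4 + 5*√(-2)) = 4*(-4 + 5*(I*√2)) = 4*(-4 + 5*I*√2) = -16 + 20*I*√2 ≈ -16.0 + 28.284*I)
-289 + s(f, (-1)²)*A = -289 + (-15 - 19*(-16) + (-1)²*(-16))*(-16 + 20*I*√2) = -289 + (-15 + 304 + 1*(-16))*(-16 + 20*I*√2) = -289 + (-15 + 304 - 16)*(-16 + 20*I*√2) = -289 + 273*(-16 + 20*I*√2) = -289 + (-4368 + 5460*I*√2) = -4657 + 5460*I*√2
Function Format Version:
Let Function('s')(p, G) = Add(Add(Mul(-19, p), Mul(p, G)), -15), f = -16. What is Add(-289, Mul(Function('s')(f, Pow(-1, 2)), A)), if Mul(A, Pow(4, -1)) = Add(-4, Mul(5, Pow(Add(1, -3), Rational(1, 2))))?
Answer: Add(-4657, Mul(5460, I, Pow(2, Rational(1, 2)))) ≈ Add(-4657.0, Mul(7721.6, I))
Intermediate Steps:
Function('s')(p, G) = Add(-15, Mul(-19, p), Mul(G, p)) (Function('s')(p, G) = Add(Add(Mul(-19, p), Mul(G, p)), -15) = Add(-15, Mul(-19, p), Mul(G, p)))
A = Add(-16, Mul(20, I, Pow(2, Rational(1, 2)))) (A = Mul(4, Add(-4, Mul(5, Pow(Add(1, -3), Rational(1, 2))))) = Mul(4, Add(-4, Mul(5, Pow(-2, Rational(1, 2))))) = Mul(4, Add(-4, Mul(5, Mul(I, Pow(2, Rational(1, 2)))))) = Mul(4, Add(-4, Mul(5, I, Pow(2, Rational(1, 2))))) = Add(-16, Mul(20, I, Pow(2, Rational(1, 2)))) ≈ Add(-16.000, Mul(28.284, I)))
Add(-289, Mul(Function('s')(f, Pow(-1, 2)), A)) = Add(-289, Mul(Add(-15, Mul(-19, -16), Mul(Pow(-1, 2), -16)), Add(-16, Mul(20, I, Pow(2, Rational(1, 2)))))) = Add(-289, Mul(Add(-15, 304, Mul(1, -16)), Add(-16, Mul(20, I, Pow(2, Rational(1, 2)))))) = Add(-289, Mul(Add(-15, 304, -16), Add(-16, Mul(20, I, Pow(2, Rational(1, 2)))))) = Add(-289, Mul(273, Add(-16, Mul(20, I, Pow(2, Rational(1, 2)))))) = Add(-289, Add(-4368, Mul(5460, I, Pow(2, Rational(1, 2))))) = Add(-4657, Mul(5460, I, Pow(2, Rational(1, 2))))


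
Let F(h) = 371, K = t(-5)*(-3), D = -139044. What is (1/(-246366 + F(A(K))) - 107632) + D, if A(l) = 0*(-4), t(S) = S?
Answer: -60681062621/245995 ≈ -2.4668e+5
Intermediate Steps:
K = 15 (K = -5*(-3) = 15)
A(l) = 0
(1/(-246366 + F(A(K))) - 107632) + D = (1/(-246366 + 371) - 107632) - 139044 = (1/(-245995) - 107632) - 139044 = (-1/245995 - 107632) - 139044 = -26476933841/245995 - 139044 = -60681062621/245995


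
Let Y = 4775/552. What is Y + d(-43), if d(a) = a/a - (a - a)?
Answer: 5327/552 ≈ 9.6504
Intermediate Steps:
Y = 4775/552 (Y = 4775*(1/552) = 4775/552 ≈ 8.6504)
d(a) = 1 (d(a) = 1 - 1*0 = 1 + 0 = 1)
Y + d(-43) = 4775/552 + 1 = 5327/552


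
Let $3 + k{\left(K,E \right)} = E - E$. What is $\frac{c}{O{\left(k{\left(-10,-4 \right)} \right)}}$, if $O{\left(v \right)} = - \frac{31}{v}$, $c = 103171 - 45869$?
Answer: $\frac{171906}{31} \approx 5545.4$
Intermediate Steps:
$k{\left(K,E \right)} = -3$ ($k{\left(K,E \right)} = -3 + \left(E - E\right) = -3 + 0 = -3$)
$c = 57302$ ($c = 103171 - 45869 = 57302$)
$\frac{c}{O{\left(k{\left(-10,-4 \right)} \right)}} = \frac{57302}{\left(-31\right) \frac{1}{-3}} = \frac{57302}{\left(-31\right) \left(- \frac{1}{3}\right)} = \frac{57302}{\frac{31}{3}} = 57302 \cdot \frac{3}{31} = \frac{171906}{31}$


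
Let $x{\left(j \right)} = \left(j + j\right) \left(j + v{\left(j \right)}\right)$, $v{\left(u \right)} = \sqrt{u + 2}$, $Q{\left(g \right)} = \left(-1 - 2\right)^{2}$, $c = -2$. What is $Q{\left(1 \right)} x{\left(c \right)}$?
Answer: $72$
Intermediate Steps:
$Q{\left(g \right)} = 9$ ($Q{\left(g \right)} = \left(-3\right)^{2} = 9$)
$v{\left(u \right)} = \sqrt{2 + u}$
$x{\left(j \right)} = 2 j \left(j + \sqrt{2 + j}\right)$ ($x{\left(j \right)} = \left(j + j\right) \left(j + \sqrt{2 + j}\right) = 2 j \left(j + \sqrt{2 + j}\right)$)
$Q{\left(1 \right)} x{\left(c \right)} = 9 \cdot 2 \left(-2\right) \left(-2 + \sqrt{2 - 2}\right) = 9 \cdot 2 \left(-2\right) \left(-2 + \sqrt{0}\right) = 9 \cdot 2 \left(-2\right) \left(-2 + 0\right) = 9 \cdot 2 \left(-2\right) \left(-2\right) = 9 \cdot 8 = 72$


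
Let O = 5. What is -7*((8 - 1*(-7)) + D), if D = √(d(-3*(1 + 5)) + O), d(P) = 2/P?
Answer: -105 - 14*√11/3 ≈ -120.48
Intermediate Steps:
D = 2*√11/3 (D = √(2/((-3*(1 + 5))) + 5) = √(2/((-3*6)) + 5) = √(2/(-18) + 5) = √(2*(-1/18) + 5) = √(-⅑ + 5) = √(44/9) = 2*√11/3 ≈ 2.2111)
-7*((8 - 1*(-7)) + D) = -7*((8 - 1*(-7)) + 2*√11/3) = -7*((8 + 7) + 2*√11/3) = -7*(15 + 2*√11/3) = -105 - 14*√11/3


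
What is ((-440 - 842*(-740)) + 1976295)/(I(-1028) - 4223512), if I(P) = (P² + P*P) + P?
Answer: -2598935/2110972 ≈ -1.2312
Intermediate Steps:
I(P) = P + 2*P² (I(P) = (P² + P²) + P = 2*P² + P = P + 2*P²)
((-440 - 842*(-740)) + 1976295)/(I(-1028) - 4223512) = ((-440 - 842*(-740)) + 1976295)/(-1028*(1 + 2*(-1028)) - 4223512) = ((-440 + 623080) + 1976295)/(-1028*(1 - 2056) - 4223512) = (622640 + 1976295)/(-1028*(-2055) - 4223512) = 2598935/(2112540 - 4223512) = 2598935/(-2110972) = 2598935*(-1/2110972) = -2598935/2110972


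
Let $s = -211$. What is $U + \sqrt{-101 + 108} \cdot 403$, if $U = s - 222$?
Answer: $-433 + 403 \sqrt{7} \approx 633.24$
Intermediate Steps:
$U = -433$ ($U = -211 - 222 = -433$)
$U + \sqrt{-101 + 108} \cdot 403 = -433 + \sqrt{-101 + 108} \cdot 403 = -433 + \sqrt{7} \cdot 403 = -433 + 403 \sqrt{7}$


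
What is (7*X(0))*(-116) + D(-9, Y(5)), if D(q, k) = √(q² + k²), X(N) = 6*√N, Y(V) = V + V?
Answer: √181 ≈ 13.454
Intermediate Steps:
Y(V) = 2*V
D(q, k) = √(k² + q²)
(7*X(0))*(-116) + D(-9, Y(5)) = (7*(6*√0))*(-116) + √((2*5)² + (-9)²) = (7*(6*0))*(-116) + √(10² + 81) = (7*0)*(-116) + √(100 + 81) = 0*(-116) + √181 = 0 + √181 = √181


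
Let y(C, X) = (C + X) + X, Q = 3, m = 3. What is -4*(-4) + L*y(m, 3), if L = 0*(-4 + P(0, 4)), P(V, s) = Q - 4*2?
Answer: 16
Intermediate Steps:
y(C, X) = C + 2*X
P(V, s) = -5 (P(V, s) = 3 - 4*2 = 3 - 8 = -5)
L = 0 (L = 0*(-4 - 5) = 0*(-9) = 0)
-4*(-4) + L*y(m, 3) = -4*(-4) + 0*(3 + 2*3) = 16 + 0*(3 + 6) = 16 + 0*9 = 16 + 0 = 16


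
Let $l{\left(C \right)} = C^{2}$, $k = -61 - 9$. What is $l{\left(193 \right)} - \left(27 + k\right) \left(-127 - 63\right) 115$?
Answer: $-902301$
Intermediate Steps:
$k = -70$
$l{\left(193 \right)} - \left(27 + k\right) \left(-127 - 63\right) 115 = 193^{2} - \left(27 - 70\right) \left(-127 - 63\right) 115 = 37249 - \left(-43\right) \left(-190\right) 115 = 37249 - 8170 \cdot 115 = 37249 - 939550 = -902301$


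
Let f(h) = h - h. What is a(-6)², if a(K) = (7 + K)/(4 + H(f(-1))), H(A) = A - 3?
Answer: 1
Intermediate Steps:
f(h) = 0
H(A) = -3 + A
a(K) = 7 + K (a(K) = (7 + K)/(4 + (-3 + 0)) = (7 + K)/(4 - 3) = (7 + K)/1 = (7 + K)*1 = 7 + K)
a(-6)² = (7 - 6)² = 1² = 1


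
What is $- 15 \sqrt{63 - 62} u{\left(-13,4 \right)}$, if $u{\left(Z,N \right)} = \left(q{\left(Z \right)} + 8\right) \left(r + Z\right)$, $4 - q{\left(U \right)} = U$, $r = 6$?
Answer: $2625$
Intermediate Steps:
$q{\left(U \right)} = 4 - U$
$u{\left(Z,N \right)} = \left(6 + Z\right) \left(12 - Z\right)$ ($u{\left(Z,N \right)} = \left(\left(4 - Z\right) + 8\right) \left(6 + Z\right) = \left(12 - Z\right) \left(6 + Z\right) = \left(6 + Z\right) \left(12 - Z\right)$)
$- 15 \sqrt{63 - 62} u{\left(-13,4 \right)} = - 15 \sqrt{63 - 62} \left(72 - \left(-13\right)^{2} + 6 \left(-13\right)\right) = - 15 \sqrt{1} \left(72 - 169 - 78\right) = \left(-15\right) 1 \left(72 - 169 - 78\right) = \left(-15\right) \left(-175\right) = 2625$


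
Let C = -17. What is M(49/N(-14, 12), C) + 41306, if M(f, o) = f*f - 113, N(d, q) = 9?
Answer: 3339034/81 ≈ 41223.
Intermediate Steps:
M(f, o) = -113 + f² (M(f, o) = f² - 113 = -113 + f²)
M(49/N(-14, 12), C) + 41306 = (-113 + (49/9)²) + 41306 = (-113 + 2401/81) + 41306 = -6752/81 + 41306 = 3339034/81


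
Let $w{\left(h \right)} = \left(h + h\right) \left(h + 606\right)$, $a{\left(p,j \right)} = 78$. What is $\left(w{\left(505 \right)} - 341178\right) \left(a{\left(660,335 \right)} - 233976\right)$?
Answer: $-182658432936$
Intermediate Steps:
$w{\left(h \right)} = 2 h \left(606 + h\right)$
$\left(w{\left(505 \right)} - 341178\right) \left(a{\left(660,335 \right)} - 233976\right) = \left(2 \cdot 505 \left(606 + 505\right) - 341178\right) \left(78 - 233976\right) = \left(2 \cdot 505 \cdot 1111 - 341178\right) \left(-233898\right) = \left(1122110 - 341178\right) \left(-233898\right) = 780932 \left(-233898\right) = -182658432936$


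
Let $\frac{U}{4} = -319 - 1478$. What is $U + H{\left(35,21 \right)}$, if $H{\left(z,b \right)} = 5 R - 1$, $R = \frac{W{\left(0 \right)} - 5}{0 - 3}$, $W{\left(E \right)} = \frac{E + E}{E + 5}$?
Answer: $- \frac{21542}{3} \approx -7180.7$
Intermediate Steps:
$U = -7188$ ($U = 4 \left(-319 - 1478\right) = 4 \left(-1797\right) = -7188$)
$W{\left(E \right)} = \frac{2 E}{5 + E}$
$R = \frac{5}{3}$ ($R = \frac{2 \cdot 0 \frac{1}{5 + 0} - 5}{0 - 3} = \frac{2 \cdot 0 \cdot \frac{1}{5} - 5}{-3} = \left(2 \cdot 0 \cdot \frac{1}{5} - 5\right) \left(- \frac{1}{3}\right) = \left(0 - 5\right) \left(- \frac{1}{3}\right) = \left(-5\right) \left(- \frac{1}{3}\right) = \frac{5}{3} \approx 1.6667$)
$H{\left(z,b \right)} = \frac{22}{3}$ ($H{\left(z,b \right)} = 5 \cdot \frac{5}{3} - 1 = \frac{25}{3} - 1 = \frac{22}{3}$)
$U + H{\left(35,21 \right)} = -7188 + \frac{22}{3} = - \frac{21542}{3}$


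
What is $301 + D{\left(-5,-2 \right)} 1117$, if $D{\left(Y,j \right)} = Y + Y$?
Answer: $-10869$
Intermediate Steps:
$D{\left(Y,j \right)} = 2 Y$
$301 + D{\left(-5,-2 \right)} 1117 = 301 + 2 \left(-5\right) 1117 = 301 - 11170 = -10869$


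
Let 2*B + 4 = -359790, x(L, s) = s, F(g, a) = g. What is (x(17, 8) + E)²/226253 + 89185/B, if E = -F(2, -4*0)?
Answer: -20171897513/40702235941 ≈ -0.49560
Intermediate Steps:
B = -179897 (B = -2 + (½)*(-359790) = -2 - 179895 = -179897)
E = -2 (E = -1*2 = -2)
(x(17, 8) + E)²/226253 + 89185/B = (8 - 2)²/226253 + 89185/(-179897) = 6²*(1/226253) + 89185*(-1/179897) = 36*(1/226253) - 89185/179897 = 36/226253 - 89185/179897 = -20171897513/40702235941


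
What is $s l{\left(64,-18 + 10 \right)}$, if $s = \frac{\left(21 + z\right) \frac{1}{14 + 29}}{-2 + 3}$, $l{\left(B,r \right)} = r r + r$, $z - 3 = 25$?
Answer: $\frac{2744}{43} \approx 63.814$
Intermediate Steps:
$z = 28$ ($z = 3 + 25 = 28$)
$l{\left(B,r \right)} = r + r^{2}$ ($l{\left(B,r \right)} = r^{2} + r = r + r^{2}$)
$s = \frac{49}{43}$ ($s = \frac{\left(21 + 28\right) \frac{1}{14 + 29}}{-2 + 3} = \frac{49 \cdot \frac{1}{43}}{1} = 1 \cdot 49 \cdot \frac{1}{43} = 1 \cdot \frac{49}{43} = \frac{49}{43} \approx 1.1395$)
$s l{\left(64,-18 + 10 \right)} = \frac{49 \left(-18 + 10\right) \left(1 + \left(-18 + 10\right)\right)}{43} = \frac{49 \left(- 8 \left(1 - 8\right)\right)}{43} = \frac{49 \left(\left(-8\right) \left(-7\right)\right)}{43} = \frac{49}{43} \cdot 56 = \frac{2744}{43}$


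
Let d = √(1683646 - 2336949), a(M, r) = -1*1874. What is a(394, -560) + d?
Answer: -1874 + I*√653303 ≈ -1874.0 + 808.27*I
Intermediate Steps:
a(M, r) = -1874
d = I*√653303 (d = √(-653303) = I*√653303 ≈ 808.27*I)
a(394, -560) + d = -1874 + I*√653303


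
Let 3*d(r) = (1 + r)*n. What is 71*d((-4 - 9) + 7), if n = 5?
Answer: -1775/3 ≈ -591.67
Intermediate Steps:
d(r) = 5/3 + 5*r/3 (d(r) = ((1 + r)*5)/3 = (5 + 5*r)/3 = 5/3 + 5*r/3)
71*d((-4 - 9) + 7) = 71*(5/3 + 5*((-4 - 9) + 7)/3) = 71*(5/3 + 5*(-13 + 7)/3) = 71*(5/3 + (5/3)*(-6)) = 71*(5/3 - 10) = 71*(-25/3) = -1775/3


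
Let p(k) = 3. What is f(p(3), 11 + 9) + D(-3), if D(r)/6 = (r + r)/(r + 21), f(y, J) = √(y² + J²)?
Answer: -2 + √409 ≈ 18.224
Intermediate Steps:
f(y, J) = √(J² + y²)
D(r) = 12*r/(21 + r) (D(r) = 6*((r + r)/(r + 21)) = 6*((2*r)/(21 + r)) = 6*(2*r/(21 + r)) = 12*r/(21 + r))
f(p(3), 11 + 9) + D(-3) = √((11 + 9)² + 3²) + 12*(-3)/(21 - 3) = √(20² + 9) + 12*(-3)/18 = √(400 + 9) + 12*(-3)*(1/18) = √409 - 2 = -2 + √409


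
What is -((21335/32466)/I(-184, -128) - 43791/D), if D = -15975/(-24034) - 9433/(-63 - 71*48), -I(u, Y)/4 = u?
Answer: 87291529258066128979/6742252951678272 ≈ 12947.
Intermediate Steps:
I(u, Y) = -4*u
D = 282161947/83422014 (D = -15975*(-1/24034) - 9433/(-63 - 3408) = 15975/24034 - 9433/(-3471) = 15975/24034 - 9433*(-1/3471) = 15975/24034 + 9433/3471 = 282161947/83422014 ≈ 3.3823)
-((21335/32466)/I(-184, -128) - 43791/D) = -((21335/32466)/((-4*(-184))) - 43791/282161947/83422014) = -((21335*(1/32466))/736 - 43791*83422014/282161947) = -((21335/32466)*(1/736) - 3653133415074/282161947) = -(21335/23894976 - 3653133415074/282161947) = -1*(-87291529258066128979/6742252951678272) = 87291529258066128979/6742252951678272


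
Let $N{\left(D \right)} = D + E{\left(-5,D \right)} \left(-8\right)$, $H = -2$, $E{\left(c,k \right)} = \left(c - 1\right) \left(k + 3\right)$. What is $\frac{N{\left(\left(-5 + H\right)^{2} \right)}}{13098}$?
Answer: $\frac{2545}{13098} \approx 0.1943$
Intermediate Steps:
$E{\left(c,k \right)} = \left(-1 + c\right) \left(3 + k\right)$
$N{\left(D \right)} = 144 + 49 D$ ($N{\left(D \right)} = D + \left(-3 - D + 3 \left(-5\right) - 5 D\right) \left(-8\right) = D + \left(-3 - D - 15 - 5 D\right) \left(-8\right) = D + \left(-18 - 6 D\right) \left(-8\right) = D + \left(144 + 48 D\right) = 144 + 49 D$)
$\frac{N{\left(\left(-5 + H\right)^{2} \right)}}{13098} = \frac{144 + 49 \left(-5 - 2\right)^{2}}{13098} = \left(144 + 49 \left(-7\right)^{2}\right) \frac{1}{13098} = \left(144 + 49 \cdot 49\right) \frac{1}{13098} = \left(144 + 2401\right) \frac{1}{13098} = 2545 \cdot \frac{1}{13098} = \frac{2545}{13098}$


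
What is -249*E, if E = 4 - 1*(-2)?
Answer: -1494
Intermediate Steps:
E = 6 (E = 4 + 2 = 6)
-249*E = -249*6 = -1494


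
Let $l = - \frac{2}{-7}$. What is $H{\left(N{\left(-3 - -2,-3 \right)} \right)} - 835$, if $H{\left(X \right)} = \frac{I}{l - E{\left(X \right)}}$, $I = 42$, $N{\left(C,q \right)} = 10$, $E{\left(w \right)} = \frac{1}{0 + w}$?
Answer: $- \frac{7915}{13} \approx -608.85$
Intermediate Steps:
$E{\left(w \right)} = \frac{1}{w}$
$l = \frac{2}{7}$ ($l = \left(-2\right) \left(- \frac{1}{7}\right) = \frac{2}{7} \approx 0.28571$)
$H{\left(X \right)} = \frac{42}{\frac{2}{7} - \frac{1}{X}}$
$H{\left(N{\left(-3 - -2,-3 \right)} \right)} - 835 = 294 \cdot 10 \frac{1}{-7 + 2 \cdot 10} - 835 = 294 \cdot 10 \frac{1}{-7 + 20} - 835 = 294 \cdot 10 \cdot \frac{1}{13} - 835 = \frac{2940}{13} - 835 = - \frac{7915}{13}$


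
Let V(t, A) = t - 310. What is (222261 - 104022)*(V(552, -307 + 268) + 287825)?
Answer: 34060754013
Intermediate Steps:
V(t, A) = -310 + t
(222261 - 104022)*(V(552, -307 + 268) + 287825) = (222261 - 104022)*((-310 + 552) + 287825) = 118239*(242 + 287825) = 118239*288067 = 34060754013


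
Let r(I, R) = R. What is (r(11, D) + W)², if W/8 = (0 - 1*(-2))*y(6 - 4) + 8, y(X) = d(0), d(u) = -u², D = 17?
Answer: 6561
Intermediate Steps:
y(X) = 0 (y(X) = -1*0² = -1*0 = 0)
W = 64 (W = 8*((0 - 1*(-2))*0 + 8) = 8*((0 + 2)*0 + 8) = 8*(2*0 + 8) = 8*(0 + 8) = 8*8 = 64)
(r(11, D) + W)² = (17 + 64)² = 81² = 6561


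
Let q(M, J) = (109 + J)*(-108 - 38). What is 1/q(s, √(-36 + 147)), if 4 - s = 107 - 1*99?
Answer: -109/1718420 + √111/1718420 ≈ -5.7299e-5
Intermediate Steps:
s = -4 (s = 4 - (107 - 1*99) = 4 - (107 - 99) = 4 - 1*8 = 4 - 8 = -4)
q(M, J) = -15914 - 146*J (q(M, J) = (109 + J)*(-146) = -15914 - 146*J)
1/q(s, √(-36 + 147)) = 1/(-15914 - 146*√(-36 + 147)) = 1/(-15914 - 146*√111)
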